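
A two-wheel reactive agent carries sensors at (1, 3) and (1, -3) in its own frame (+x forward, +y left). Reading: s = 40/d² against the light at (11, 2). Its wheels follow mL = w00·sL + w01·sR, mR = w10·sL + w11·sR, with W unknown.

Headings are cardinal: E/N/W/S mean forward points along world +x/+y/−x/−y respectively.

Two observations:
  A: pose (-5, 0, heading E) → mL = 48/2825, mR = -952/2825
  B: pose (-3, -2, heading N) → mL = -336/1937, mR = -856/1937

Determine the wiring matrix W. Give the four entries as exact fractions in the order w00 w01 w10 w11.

1 -1 -1 -1

obs A: pose=(-5,0,E) → sL=20/113, sR=4/25, mL=48/2825, mR=-952/2825
obs B: pose=(-3,-2,N) → sL=20/149, sR=4/13, mL=-336/1937, mR=-856/1937
sensor matrix S = [[20/113, 4/25], [20/149, 4/13]]; det S = 36096/1094405
solve [mL_A; mL_B] = S·[w00; w01] and [mR_A; mR_B] = S·[w10; w11]:
  w00 = 1, w01 = -1, w10 = -1, w11 = -1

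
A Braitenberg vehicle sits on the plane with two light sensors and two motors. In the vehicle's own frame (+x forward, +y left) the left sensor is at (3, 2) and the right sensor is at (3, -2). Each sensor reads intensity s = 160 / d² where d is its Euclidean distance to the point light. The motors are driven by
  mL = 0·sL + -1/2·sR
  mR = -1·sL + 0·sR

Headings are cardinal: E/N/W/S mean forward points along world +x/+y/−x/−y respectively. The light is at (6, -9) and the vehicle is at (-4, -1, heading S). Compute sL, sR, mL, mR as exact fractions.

left sensor world pos  = (-2, -4); dL² = 89
right sensor world pos = (-6, -4); dR² = 169
sL = 160/89 = 160/89
sR = 160/169 = 160/169
mL = 0·sL + -1/2·sR = -80/169
mR = -1·sL + 0·sR = -160/89

160/89 160/169 -80/169 -160/89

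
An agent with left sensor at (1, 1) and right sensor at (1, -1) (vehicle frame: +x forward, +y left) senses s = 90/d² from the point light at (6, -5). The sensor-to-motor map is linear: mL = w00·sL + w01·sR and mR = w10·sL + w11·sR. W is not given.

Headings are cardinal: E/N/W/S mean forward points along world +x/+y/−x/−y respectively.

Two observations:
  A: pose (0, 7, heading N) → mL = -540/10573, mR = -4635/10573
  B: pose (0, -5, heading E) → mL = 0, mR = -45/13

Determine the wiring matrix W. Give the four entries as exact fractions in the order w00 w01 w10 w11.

obs A: pose=(0,7,N) → sL=45/109, sR=45/97, mL=-540/10573, mR=-4635/10573
obs B: pose=(0,-5,E) → sL=45/13, sR=45/13, mL=0, mR=-45/13
sensor matrix S = [[45/109, 45/97], [45/13, 45/13]]; det S = -24300/137449
solve [mL_A; mL_B] = S·[w00; w01] and [mR_A; mR_B] = S·[w10; w11]:
  w00 = 1, w01 = -1, w10 = -1/2, w11 = -1/2

1 -1 -1/2 -1/2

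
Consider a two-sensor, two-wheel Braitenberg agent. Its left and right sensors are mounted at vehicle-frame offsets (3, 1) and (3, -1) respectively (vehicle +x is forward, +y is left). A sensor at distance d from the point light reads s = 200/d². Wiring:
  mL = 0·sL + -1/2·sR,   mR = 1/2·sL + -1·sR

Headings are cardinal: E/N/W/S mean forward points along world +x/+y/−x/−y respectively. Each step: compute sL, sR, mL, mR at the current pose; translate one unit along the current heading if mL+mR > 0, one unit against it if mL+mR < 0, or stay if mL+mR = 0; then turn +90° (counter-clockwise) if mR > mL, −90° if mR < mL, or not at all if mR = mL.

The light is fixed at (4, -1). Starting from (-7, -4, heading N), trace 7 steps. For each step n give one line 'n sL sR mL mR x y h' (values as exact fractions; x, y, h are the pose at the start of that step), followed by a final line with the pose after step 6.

0 25/18 2 -1 -47/36 -7 -4 N
1 200/73 200/89 -100/89 -5700/6497 -7 -5 E
2 20/17 100/61 -50/61 -1090/1037 -8 -5 N
3 200/97 200/117 -100/117 -7700/11349 -8 -6 E
4 1 50/37 -25/37 -63/74 -9 -6 N
5 8/5 200/149 -100/149 -404/745 -9 -7 E
6 100/117 100/89 -50/89 -7250/10413 -10 -7 N
final -10 -8 E

n=0: pose=(-7,-4,N); sL=25/18, sR=2; mL=-1, mR=-47/36; mL+mR=-83/36 → advance -1; mR−mL=-11/36 → turn -1·90°
n=1: pose=(-7,-5,E); sL=200/73, sR=200/89; mL=-100/89, mR=-5700/6497; mL+mR=-13000/6497 → advance -1; mR−mL=1600/6497 → turn +1·90°
n=2: pose=(-8,-5,N); sL=20/17, sR=100/61; mL=-50/61, mR=-1090/1037; mL+mR=-1940/1037 → advance -1; mR−mL=-240/1037 → turn -1·90°
n=3: pose=(-8,-6,E); sL=200/97, sR=200/117; mL=-100/117, mR=-7700/11349; mL+mR=-5800/3783 → advance -1; mR−mL=2000/11349 → turn +1·90°
n=4: pose=(-9,-6,N); sL=1, sR=50/37; mL=-25/37, mR=-63/74; mL+mR=-113/74 → advance -1; mR−mL=-13/74 → turn -1·90°
n=5: pose=(-9,-7,E); sL=8/5, sR=200/149; mL=-100/149, mR=-404/745; mL+mR=-904/745 → advance -1; mR−mL=96/745 → turn +1·90°
n=6: pose=(-10,-7,N); sL=100/117, sR=100/89; mL=-50/89, mR=-7250/10413; mL+mR=-13100/10413 → advance -1; mR−mL=-1400/10413 → turn -1·90°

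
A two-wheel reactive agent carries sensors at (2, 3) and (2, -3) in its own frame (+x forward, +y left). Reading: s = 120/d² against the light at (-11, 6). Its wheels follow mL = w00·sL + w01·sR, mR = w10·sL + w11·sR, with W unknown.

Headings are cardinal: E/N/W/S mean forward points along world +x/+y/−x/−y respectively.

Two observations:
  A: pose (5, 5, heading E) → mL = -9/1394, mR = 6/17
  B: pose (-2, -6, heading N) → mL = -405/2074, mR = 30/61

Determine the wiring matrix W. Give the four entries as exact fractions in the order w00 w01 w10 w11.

obs A: pose=(5,5,E) → sL=15/41, sR=6/17, mL=-9/1394, mR=6/17
obs B: pose=(-2,-6,N) → sL=15/17, sR=30/61, mL=-405/2074, mR=30/61
sensor matrix S = [[15/41, 6/17], [15/17, 30/61]]; det S = -95040/722789
solve [mL_A; mL_B] = S·[w00; w01] and [mR_A; mR_B] = S·[w10; w11]:
  w00 = -1/2, w01 = 1/2, w10 = 0, w11 = 1

-1/2 1/2 0 1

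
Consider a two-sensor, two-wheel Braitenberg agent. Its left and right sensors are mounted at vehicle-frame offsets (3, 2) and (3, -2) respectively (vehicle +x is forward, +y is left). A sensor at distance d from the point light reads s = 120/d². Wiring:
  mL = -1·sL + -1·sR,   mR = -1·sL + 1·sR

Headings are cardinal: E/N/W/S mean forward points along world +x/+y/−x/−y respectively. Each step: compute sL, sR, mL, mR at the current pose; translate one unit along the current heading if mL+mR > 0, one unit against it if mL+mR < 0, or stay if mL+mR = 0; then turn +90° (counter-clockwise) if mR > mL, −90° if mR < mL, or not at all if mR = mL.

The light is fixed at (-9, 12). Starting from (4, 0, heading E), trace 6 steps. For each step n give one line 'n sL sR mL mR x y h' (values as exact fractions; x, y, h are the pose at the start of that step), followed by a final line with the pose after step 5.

n=0: pose=(4,0,E); sL=30/89, sR=30/113; mL=-6060/10057, mR=-720/10057; mL+mR=-60/89 → advance -1; mR−mL=60/113 → turn +1·90°
n=1: pose=(3,0,N); sL=120/181, sR=120/277; mL=-54960/50137, mR=-11520/50137; mL+mR=-240/181 → advance -1; mR−mL=240/277 → turn +1·90°
n=2: pose=(3,-1,W); sL=20/51, sR=60/101; mL=-5080/5151, mR=1040/5151; mL+mR=-40/51 → advance -1; mR−mL=120/101 → turn +1·90°
n=3: pose=(4,-1,S); sL=120/481, sR=120/377; mL=-7920/13949, mR=960/13949; mL+mR=-240/481 → advance -1; mR−mL=240/377 → turn +1·90°
n=4: pose=(4,0,E); sL=30/89, sR=30/113; mL=-6060/10057, mR=-720/10057; mL+mR=-60/89 → advance -1; mR−mL=60/113 → turn +1·90°
n=5: pose=(3,0,N); sL=120/181, sR=120/277; mL=-54960/50137, mR=-11520/50137; mL+mR=-240/181 → advance -1; mR−mL=240/277 → turn +1·90°

0 30/89 30/113 -6060/10057 -720/10057 4 0 E
1 120/181 120/277 -54960/50137 -11520/50137 3 0 N
2 20/51 60/101 -5080/5151 1040/5151 3 -1 W
3 120/481 120/377 -7920/13949 960/13949 4 -1 S
4 30/89 30/113 -6060/10057 -720/10057 4 0 E
5 120/181 120/277 -54960/50137 -11520/50137 3 0 N
final 3 -1 W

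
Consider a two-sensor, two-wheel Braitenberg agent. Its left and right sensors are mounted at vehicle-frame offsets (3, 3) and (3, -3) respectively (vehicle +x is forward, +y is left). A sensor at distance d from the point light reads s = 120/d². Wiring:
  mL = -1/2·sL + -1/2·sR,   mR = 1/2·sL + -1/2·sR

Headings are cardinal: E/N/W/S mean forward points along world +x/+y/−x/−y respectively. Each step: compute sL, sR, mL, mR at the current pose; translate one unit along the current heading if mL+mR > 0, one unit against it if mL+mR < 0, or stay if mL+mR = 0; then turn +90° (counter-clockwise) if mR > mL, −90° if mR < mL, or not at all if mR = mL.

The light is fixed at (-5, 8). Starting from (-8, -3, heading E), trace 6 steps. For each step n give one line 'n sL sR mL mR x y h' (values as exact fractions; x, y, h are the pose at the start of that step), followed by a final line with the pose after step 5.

0 15/8 30/49 -975/784 495/784 -8 -3 E
1 120/113 24/13 -2136/1469 -576/1469 -9 -3 N
2 60/137 12/13 -1212/1781 -432/1781 -9 -4 W
3 8/15 40/87 -72/145 16/435 -8 -4 S
4 15/8 30/49 -975/784 495/784 -8 -3 E
5 120/113 24/13 -2136/1469 -576/1469 -9 -3 N
final -9 -4 W

n=0: pose=(-8,-3,E); sL=15/8, sR=30/49; mL=-975/784, mR=495/784; mL+mR=-30/49 → advance -1; mR−mL=15/8 → turn +1·90°
n=1: pose=(-9,-3,N); sL=120/113, sR=24/13; mL=-2136/1469, mR=-576/1469; mL+mR=-24/13 → advance -1; mR−mL=120/113 → turn +1·90°
n=2: pose=(-9,-4,W); sL=60/137, sR=12/13; mL=-1212/1781, mR=-432/1781; mL+mR=-12/13 → advance -1; mR−mL=60/137 → turn +1·90°
n=3: pose=(-8,-4,S); sL=8/15, sR=40/87; mL=-72/145, mR=16/435; mL+mR=-40/87 → advance -1; mR−mL=8/15 → turn +1·90°
n=4: pose=(-8,-3,E); sL=15/8, sR=30/49; mL=-975/784, mR=495/784; mL+mR=-30/49 → advance -1; mR−mL=15/8 → turn +1·90°
n=5: pose=(-9,-3,N); sL=120/113, sR=24/13; mL=-2136/1469, mR=-576/1469; mL+mR=-24/13 → advance -1; mR−mL=120/113 → turn +1·90°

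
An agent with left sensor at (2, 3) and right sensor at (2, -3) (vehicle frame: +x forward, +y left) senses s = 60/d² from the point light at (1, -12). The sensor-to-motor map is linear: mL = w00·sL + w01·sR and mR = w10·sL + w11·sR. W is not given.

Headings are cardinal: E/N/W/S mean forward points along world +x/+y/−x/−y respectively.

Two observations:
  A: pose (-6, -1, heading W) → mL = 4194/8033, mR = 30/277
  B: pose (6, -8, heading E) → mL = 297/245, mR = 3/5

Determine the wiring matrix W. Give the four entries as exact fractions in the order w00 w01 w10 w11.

obs A: pose=(-6,-1,W) → sL=12/29, sR=60/277, mL=4194/8033, mR=30/277
obs B: pose=(6,-8,E) → sL=30/49, sR=6/5, mL=297/245, mR=3/5
sensor matrix S = [[12/29, 60/277], [30/49, 6/5]]; det S = 716256/1968085
solve [mL_A; mL_B] = S·[w00; w01] and [mR_A; mR_B] = S·[w10; w11]:
  w00 = 1, w01 = 1/2, w10 = 0, w11 = 1/2

1 1/2 0 1/2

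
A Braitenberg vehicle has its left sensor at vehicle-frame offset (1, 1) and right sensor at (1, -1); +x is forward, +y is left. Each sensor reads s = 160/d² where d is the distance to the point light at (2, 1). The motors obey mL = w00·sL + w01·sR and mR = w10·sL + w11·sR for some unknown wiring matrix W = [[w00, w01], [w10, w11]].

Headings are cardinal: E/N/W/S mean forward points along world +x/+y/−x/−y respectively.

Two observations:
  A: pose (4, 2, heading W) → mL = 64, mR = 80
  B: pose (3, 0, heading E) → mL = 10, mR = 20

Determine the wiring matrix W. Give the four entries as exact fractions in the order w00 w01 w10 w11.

obs A: pose=(4,2,W) → sL=160, sR=32, mL=64, mR=80
obs B: pose=(3,0,E) → sL=40, sR=20, mL=10, mR=20
sensor matrix S = [[160, 32], [40, 20]]; det S = 1920
solve [mL_A; mL_B] = S·[w00; w01] and [mR_A; mR_B] = S·[w10; w11]:
  w00 = 1/2, w01 = -1/2, w10 = 1/2, w11 = 0

1/2 -1/2 1/2 0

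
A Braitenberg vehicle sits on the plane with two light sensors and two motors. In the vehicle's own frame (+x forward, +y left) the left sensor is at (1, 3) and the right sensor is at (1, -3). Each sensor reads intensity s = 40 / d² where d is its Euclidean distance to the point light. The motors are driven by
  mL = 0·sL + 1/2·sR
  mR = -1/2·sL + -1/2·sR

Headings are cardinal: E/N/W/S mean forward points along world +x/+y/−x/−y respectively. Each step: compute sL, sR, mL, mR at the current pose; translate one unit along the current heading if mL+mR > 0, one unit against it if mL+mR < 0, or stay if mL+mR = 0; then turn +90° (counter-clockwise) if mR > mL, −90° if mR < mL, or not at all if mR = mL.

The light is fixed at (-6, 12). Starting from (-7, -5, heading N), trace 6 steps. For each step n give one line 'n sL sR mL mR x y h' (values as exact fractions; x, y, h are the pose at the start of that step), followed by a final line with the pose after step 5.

0 5/34 2/13 1/13 -133/884 -7 -5 N
1 8/45 40/441 20/441 -296/2205 -7 -6 E
2 20/181 20/193 10/193 -3740/34933 -8 -6 S
3 40/409 8/41 4/41 -2456/16769 -8 -5 W
4 5/34 2/13 1/13 -133/884 -7 -5 N
5 8/45 40/441 20/441 -296/2205 -7 -6 E
final -8 -6 S

n=0: pose=(-7,-5,N); sL=5/34, sR=2/13; mL=1/13, mR=-133/884; mL+mR=-5/68 → advance -1; mR−mL=-201/884 → turn -1·90°
n=1: pose=(-7,-6,E); sL=8/45, sR=40/441; mL=20/441, mR=-296/2205; mL+mR=-4/45 → advance -1; mR−mL=-44/245 → turn -1·90°
n=2: pose=(-8,-6,S); sL=20/181, sR=20/193; mL=10/193, mR=-3740/34933; mL+mR=-10/181 → advance -1; mR−mL=-5550/34933 → turn -1·90°
n=3: pose=(-8,-5,W); sL=40/409, sR=8/41; mL=4/41, mR=-2456/16769; mL+mR=-20/409 → advance -1; mR−mL=-4092/16769 → turn -1·90°
n=4: pose=(-7,-5,N); sL=5/34, sR=2/13; mL=1/13, mR=-133/884; mL+mR=-5/68 → advance -1; mR−mL=-201/884 → turn -1·90°
n=5: pose=(-7,-6,E); sL=8/45, sR=40/441; mL=20/441, mR=-296/2205; mL+mR=-4/45 → advance -1; mR−mL=-44/245 → turn -1·90°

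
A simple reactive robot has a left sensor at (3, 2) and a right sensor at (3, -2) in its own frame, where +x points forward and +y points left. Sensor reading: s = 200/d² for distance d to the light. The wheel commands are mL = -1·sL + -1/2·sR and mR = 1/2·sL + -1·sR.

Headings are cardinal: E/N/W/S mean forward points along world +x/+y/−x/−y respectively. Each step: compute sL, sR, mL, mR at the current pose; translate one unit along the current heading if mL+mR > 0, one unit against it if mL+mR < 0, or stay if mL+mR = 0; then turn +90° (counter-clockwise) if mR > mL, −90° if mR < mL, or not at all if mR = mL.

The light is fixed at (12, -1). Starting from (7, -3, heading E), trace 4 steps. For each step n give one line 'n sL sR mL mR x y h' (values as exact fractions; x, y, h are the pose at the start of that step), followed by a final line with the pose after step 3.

0 50 10 -55 15 7 -3 E
1 40/13 200/17 -1980/221 -2260/221 6 -3 N
2 20 100/17 -390/17 70/17 6 -4 E
3 200/81 8 -524/81 -548/81 5 -4 N
final 5 -5 E

n=0: pose=(7,-3,E); sL=50, sR=10; mL=-55, mR=15; mL+mR=-40 → advance -1; mR−mL=70 → turn +1·90°
n=1: pose=(6,-3,N); sL=40/13, sR=200/17; mL=-1980/221, mR=-2260/221; mL+mR=-4240/221 → advance -1; mR−mL=-280/221 → turn -1·90°
n=2: pose=(6,-4,E); sL=20, sR=100/17; mL=-390/17, mR=70/17; mL+mR=-320/17 → advance -1; mR−mL=460/17 → turn +1·90°
n=3: pose=(5,-4,N); sL=200/81, sR=8; mL=-524/81, mR=-548/81; mL+mR=-1072/81 → advance -1; mR−mL=-8/27 → turn -1·90°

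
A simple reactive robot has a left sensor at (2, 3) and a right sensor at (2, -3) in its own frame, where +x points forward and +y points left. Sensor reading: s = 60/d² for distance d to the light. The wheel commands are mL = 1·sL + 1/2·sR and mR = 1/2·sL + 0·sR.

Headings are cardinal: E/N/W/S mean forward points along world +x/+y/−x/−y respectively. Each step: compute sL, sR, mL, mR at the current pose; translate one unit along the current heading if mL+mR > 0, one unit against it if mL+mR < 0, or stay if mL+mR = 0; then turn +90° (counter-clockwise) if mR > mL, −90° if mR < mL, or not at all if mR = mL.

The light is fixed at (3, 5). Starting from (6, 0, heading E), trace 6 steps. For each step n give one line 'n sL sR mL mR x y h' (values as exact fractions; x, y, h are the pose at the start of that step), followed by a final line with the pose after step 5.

n=0: pose=(6,0,E); sL=60/29, sR=60/89; mL=6210/2581, mR=30/29; mL+mR=8880/2581 → advance +1; mR−mL=-3540/2581 → turn -1·90°
n=1: pose=(7,0,S); sL=30/49, sR=6/5; mL=297/245, mR=15/49; mL+mR=372/245 → advance +1; mR−mL=-222/245 → turn -1·90°
n=2: pose=(7,-1,W); sL=12/17, sR=60/13; mL=666/221, mR=6/17; mL+mR=744/221 → advance +1; mR−mL=-588/221 → turn -1·90°
n=3: pose=(6,-1,N); sL=15/4, sR=15/13; mL=225/52, mR=15/8; mL+mR=645/104 → advance +1; mR−mL=-255/104 → turn -1·90°
n=4: pose=(6,0,E); sL=60/29, sR=60/89; mL=6210/2581, mR=30/29; mL+mR=8880/2581 → advance +1; mR−mL=-3540/2581 → turn -1·90°
n=5: pose=(7,0,S); sL=30/49, sR=6/5; mL=297/245, mR=15/49; mL+mR=372/245 → advance +1; mR−mL=-222/245 → turn -1·90°

0 60/29 60/89 6210/2581 30/29 6 0 E
1 30/49 6/5 297/245 15/49 7 0 S
2 12/17 60/13 666/221 6/17 7 -1 W
3 15/4 15/13 225/52 15/8 6 -1 N
4 60/29 60/89 6210/2581 30/29 6 0 E
5 30/49 6/5 297/245 15/49 7 0 S
final 7 -1 W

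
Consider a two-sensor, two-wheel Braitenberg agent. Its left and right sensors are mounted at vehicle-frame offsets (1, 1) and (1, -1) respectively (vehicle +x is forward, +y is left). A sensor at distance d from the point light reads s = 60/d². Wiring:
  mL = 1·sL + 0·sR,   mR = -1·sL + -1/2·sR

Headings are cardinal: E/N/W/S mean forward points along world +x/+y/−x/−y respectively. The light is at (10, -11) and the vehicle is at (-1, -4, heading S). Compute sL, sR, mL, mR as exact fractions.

15/34 1/3 15/34 -31/51

left sensor world pos  = (0, -5); dL² = 136
right sensor world pos = (-2, -5); dR² = 180
sL = 60/136 = 15/34
sR = 60/180 = 1/3
mL = 1·sL + 0·sR = 15/34
mR = -1·sL + -1/2·sR = -31/51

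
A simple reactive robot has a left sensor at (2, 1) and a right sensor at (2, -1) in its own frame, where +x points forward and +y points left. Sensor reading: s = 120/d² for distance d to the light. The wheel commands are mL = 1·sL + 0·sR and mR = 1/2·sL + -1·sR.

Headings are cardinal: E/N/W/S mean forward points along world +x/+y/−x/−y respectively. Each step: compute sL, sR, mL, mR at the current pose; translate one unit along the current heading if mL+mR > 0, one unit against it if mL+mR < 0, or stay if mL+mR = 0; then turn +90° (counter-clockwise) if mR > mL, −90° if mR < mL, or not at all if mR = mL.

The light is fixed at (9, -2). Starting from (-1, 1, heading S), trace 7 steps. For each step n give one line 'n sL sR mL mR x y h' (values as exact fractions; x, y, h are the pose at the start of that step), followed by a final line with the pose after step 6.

0 60/41 60/61 60/41 -630/2501 -1 1 S
1 24/29 40/51 24/29 -548/1479 -1 0 W
2 3/4 30/29 3/4 -153/232 -2 0 N
3 120/97 24/17 120/97 -1308/1649 -2 1 E
4 60/41 60/61 60/41 -630/2501 -1 1 S
5 24/29 40/51 24/29 -548/1479 -1 0 W
6 3/4 30/29 3/4 -153/232 -2 0 N
final -2 1 E

n=0: pose=(-1,1,S); sL=60/41, sR=60/61; mL=60/41, mR=-630/2501; mL+mR=3030/2501 → advance +1; mR−mL=-4290/2501 → turn -1·90°
n=1: pose=(-1,0,W); sL=24/29, sR=40/51; mL=24/29, mR=-548/1479; mL+mR=676/1479 → advance +1; mR−mL=-1772/1479 → turn -1·90°
n=2: pose=(-2,0,N); sL=3/4, sR=30/29; mL=3/4, mR=-153/232; mL+mR=21/232 → advance +1; mR−mL=-327/232 → turn -1·90°
n=3: pose=(-2,1,E); sL=120/97, sR=24/17; mL=120/97, mR=-1308/1649; mL+mR=732/1649 → advance +1; mR−mL=-3348/1649 → turn -1·90°
n=4: pose=(-1,1,S); sL=60/41, sR=60/61; mL=60/41, mR=-630/2501; mL+mR=3030/2501 → advance +1; mR−mL=-4290/2501 → turn -1·90°
n=5: pose=(-1,0,W); sL=24/29, sR=40/51; mL=24/29, mR=-548/1479; mL+mR=676/1479 → advance +1; mR−mL=-1772/1479 → turn -1·90°
n=6: pose=(-2,0,N); sL=3/4, sR=30/29; mL=3/4, mR=-153/232; mL+mR=21/232 → advance +1; mR−mL=-327/232 → turn -1·90°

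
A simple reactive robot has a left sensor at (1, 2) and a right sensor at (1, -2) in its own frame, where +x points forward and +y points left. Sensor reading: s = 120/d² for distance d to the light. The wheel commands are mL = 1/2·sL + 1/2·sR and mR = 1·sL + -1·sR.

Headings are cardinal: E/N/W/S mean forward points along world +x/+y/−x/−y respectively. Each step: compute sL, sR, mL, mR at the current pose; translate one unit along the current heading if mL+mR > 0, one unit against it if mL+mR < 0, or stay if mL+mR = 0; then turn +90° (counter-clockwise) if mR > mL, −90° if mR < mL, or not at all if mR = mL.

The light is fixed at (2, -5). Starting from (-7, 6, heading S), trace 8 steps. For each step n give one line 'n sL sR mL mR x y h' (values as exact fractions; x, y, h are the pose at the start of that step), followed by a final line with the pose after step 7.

n=0: pose=(-7,6,S); sL=120/149, sR=120/221; mL=22200/32929, mR=8640/32929; mL+mR=30840/32929 → advance +1; mR−mL=-13560/32929 → turn -1·90°
n=1: pose=(-7,5,W); sL=30/41, sR=30/61; mL=1530/2501, mR=600/2501; mL+mR=2130/2501 → advance +1; mR−mL=-930/2501 → turn -1·90°
n=2: pose=(-8,5,N); sL=24/53, sR=24/37; mL=1080/1961, mR=-384/1961; mL+mR=696/1961 → advance +1; mR−mL=-1464/1961 → turn -1·90°
n=3: pose=(-8,6,E); sL=12/25, sR=20/27; mL=412/675, mR=-176/675; mL+mR=236/675 → advance +1; mR−mL=-196/225 → turn -1·90°
n=4: pose=(-7,6,S); sL=120/149, sR=120/221; mL=22200/32929, mR=8640/32929; mL+mR=30840/32929 → advance +1; mR−mL=-13560/32929 → turn -1·90°
n=5: pose=(-7,5,W); sL=30/41, sR=30/61; mL=1530/2501, mR=600/2501; mL+mR=2130/2501 → advance +1; mR−mL=-930/2501 → turn -1·90°
n=6: pose=(-8,5,N); sL=24/53, sR=24/37; mL=1080/1961, mR=-384/1961; mL+mR=696/1961 → advance +1; mR−mL=-1464/1961 → turn -1·90°
n=7: pose=(-8,6,E); sL=12/25, sR=20/27; mL=412/675, mR=-176/675; mL+mR=236/675 → advance +1; mR−mL=-196/225 → turn -1·90°

0 120/149 120/221 22200/32929 8640/32929 -7 6 S
1 30/41 30/61 1530/2501 600/2501 -7 5 W
2 24/53 24/37 1080/1961 -384/1961 -8 5 N
3 12/25 20/27 412/675 -176/675 -8 6 E
4 120/149 120/221 22200/32929 8640/32929 -7 6 S
5 30/41 30/61 1530/2501 600/2501 -7 5 W
6 24/53 24/37 1080/1961 -384/1961 -8 5 N
7 12/25 20/27 412/675 -176/675 -8 6 E
final -7 6 S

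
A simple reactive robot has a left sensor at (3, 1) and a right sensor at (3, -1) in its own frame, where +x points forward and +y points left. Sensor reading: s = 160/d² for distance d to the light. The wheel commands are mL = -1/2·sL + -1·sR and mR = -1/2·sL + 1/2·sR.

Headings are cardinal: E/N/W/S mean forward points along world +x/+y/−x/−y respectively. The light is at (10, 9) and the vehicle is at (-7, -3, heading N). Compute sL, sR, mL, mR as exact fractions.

32/81 160/337 -18352/27297 1088/27297

left sensor world pos  = (-8, 0); dL² = 405
right sensor world pos = (-6, 0); dR² = 337
sL = 160/405 = 32/81
sR = 160/337 = 160/337
mL = -1/2·sL + -1·sR = -18352/27297
mR = -1/2·sL + 1/2·sR = 1088/27297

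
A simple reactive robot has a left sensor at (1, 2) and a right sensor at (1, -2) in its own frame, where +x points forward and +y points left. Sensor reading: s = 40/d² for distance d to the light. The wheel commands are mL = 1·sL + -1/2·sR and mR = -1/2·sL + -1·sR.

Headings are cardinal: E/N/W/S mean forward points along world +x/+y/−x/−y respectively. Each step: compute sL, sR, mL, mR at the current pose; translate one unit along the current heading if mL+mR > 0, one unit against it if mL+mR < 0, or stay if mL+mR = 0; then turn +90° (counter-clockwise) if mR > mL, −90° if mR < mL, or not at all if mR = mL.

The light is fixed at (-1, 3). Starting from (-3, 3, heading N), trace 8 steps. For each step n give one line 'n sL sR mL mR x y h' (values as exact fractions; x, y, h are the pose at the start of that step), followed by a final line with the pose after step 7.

n=0: pose=(-3,3,N); sL=40/17, sR=40; mL=-300/17, mR=-700/17; mL+mR=-1000/17 → advance -1; mR−mL=-400/17 → turn -1·90°
n=1: pose=(-3,2,E); sL=20, sR=4; mL=18, mR=-14; mL+mR=4 → advance +1; mR−mL=-32 → turn -1·90°
n=2: pose=(-2,2,S); sL=8, sR=40/13; mL=84/13, mR=-92/13; mL+mR=-8/13 → advance -1; mR−mL=-176/13 → turn -1·90°
n=3: pose=(-2,3,W); sL=5, sR=5; mL=5/2, mR=-15/2; mL+mR=-5 → advance -1; mR−mL=-10 → turn -1·90°
n=4: pose=(-1,3,N); sL=8, sR=8; mL=4, mR=-12; mL+mR=-8 → advance -1; mR−mL=-16 → turn -1·90°
n=5: pose=(-1,2,E); sL=20, sR=4; mL=18, mR=-14; mL+mR=4 → advance +1; mR−mL=-32 → turn -1·90°
n=6: pose=(0,2,S); sL=40/13, sR=8; mL=-12/13, mR=-124/13; mL+mR=-136/13 → advance -1; mR−mL=-112/13 → turn -1·90°
n=7: pose=(0,3,W); sL=10, sR=10; mL=5, mR=-15; mL+mR=-10 → advance -1; mR−mL=-20 → turn -1·90°

0 40/17 40 -300/17 -700/17 -3 3 N
1 20 4 18 -14 -3 2 E
2 8 40/13 84/13 -92/13 -2 2 S
3 5 5 5/2 -15/2 -2 3 W
4 8 8 4 -12 -1 3 N
5 20 4 18 -14 -1 2 E
6 40/13 8 -12/13 -124/13 0 2 S
7 10 10 5 -15 0 3 W
final 1 3 N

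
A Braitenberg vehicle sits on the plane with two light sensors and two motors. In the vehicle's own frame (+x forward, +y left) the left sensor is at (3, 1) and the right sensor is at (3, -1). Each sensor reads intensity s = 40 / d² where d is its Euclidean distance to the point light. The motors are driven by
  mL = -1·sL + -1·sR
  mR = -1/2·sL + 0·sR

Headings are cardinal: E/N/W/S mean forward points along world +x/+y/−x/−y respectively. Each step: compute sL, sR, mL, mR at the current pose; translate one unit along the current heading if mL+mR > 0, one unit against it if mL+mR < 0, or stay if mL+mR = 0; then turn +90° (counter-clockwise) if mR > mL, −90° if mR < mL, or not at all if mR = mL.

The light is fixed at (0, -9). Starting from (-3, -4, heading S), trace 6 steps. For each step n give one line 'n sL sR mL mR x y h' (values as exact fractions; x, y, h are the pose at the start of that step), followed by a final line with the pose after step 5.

n=0: pose=(-3,-4,S); sL=5, sR=2; mL=-7, mR=-5/2; mL+mR=-19/2 → advance -1; mR−mL=9/2 → turn +1·90°
n=1: pose=(-3,-3,E); sL=40/49, sR=8/5; mL=-592/245, mR=-20/49; mL+mR=-692/245 → advance -1; mR−mL=492/245 → turn +1·90°
n=2: pose=(-4,-3,N); sL=20/53, sR=4/9; mL=-392/477, mR=-10/53; mL+mR=-482/477 → advance -1; mR−mL=302/477 → turn +1·90°
n=3: pose=(-4,-4,W); sL=8/13, sR=8/17; mL=-240/221, mR=-4/13; mL+mR=-308/221 → advance -1; mR−mL=172/221 → turn +1·90°
n=4: pose=(-3,-4,S); sL=5, sR=2; mL=-7, mR=-5/2; mL+mR=-19/2 → advance -1; mR−mL=9/2 → turn +1·90°
n=5: pose=(-3,-3,E); sL=40/49, sR=8/5; mL=-592/245, mR=-20/49; mL+mR=-692/245 → advance -1; mR−mL=492/245 → turn +1·90°

0 5 2 -7 -5/2 -3 -4 S
1 40/49 8/5 -592/245 -20/49 -3 -3 E
2 20/53 4/9 -392/477 -10/53 -4 -3 N
3 8/13 8/17 -240/221 -4/13 -4 -4 W
4 5 2 -7 -5/2 -3 -4 S
5 40/49 8/5 -592/245 -20/49 -3 -3 E
final -4 -3 N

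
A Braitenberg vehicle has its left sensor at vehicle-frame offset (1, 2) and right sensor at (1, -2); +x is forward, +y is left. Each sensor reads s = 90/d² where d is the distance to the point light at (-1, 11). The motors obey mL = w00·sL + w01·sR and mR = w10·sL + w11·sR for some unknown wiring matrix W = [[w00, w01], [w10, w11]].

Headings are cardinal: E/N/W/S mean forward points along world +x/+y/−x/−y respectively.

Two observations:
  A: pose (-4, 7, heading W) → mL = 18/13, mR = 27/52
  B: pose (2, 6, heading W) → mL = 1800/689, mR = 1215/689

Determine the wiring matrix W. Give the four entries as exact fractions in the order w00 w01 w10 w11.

obs A: pose=(-4,7,W) → sL=45/26, sR=9/2, mL=18/13, mR=27/52
obs B: pose=(2,6,W) → sL=90/53, sR=90/13, mL=1800/689, mR=1215/689
sensor matrix S = [[45/26, 9/2], [90/53, 90/13]]; det S = 38880/8957
solve [mL_A; mL_B] = S·[w00; w01] and [mR_A; mR_B] = S·[w10; w11]:
  w00 = -1/2, w01 = 1/2, w10 = -1, w11 = 1/2

-1/2 1/2 -1 1/2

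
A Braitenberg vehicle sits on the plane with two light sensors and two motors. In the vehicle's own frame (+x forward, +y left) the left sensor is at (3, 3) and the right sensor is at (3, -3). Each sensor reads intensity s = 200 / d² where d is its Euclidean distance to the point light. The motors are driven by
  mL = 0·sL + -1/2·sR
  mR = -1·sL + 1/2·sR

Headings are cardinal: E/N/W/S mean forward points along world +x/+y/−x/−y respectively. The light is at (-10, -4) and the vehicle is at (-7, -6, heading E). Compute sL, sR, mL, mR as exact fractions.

200/37 200/61 -100/61 -8500/2257

left sensor world pos  = (-4, -3); dL² = 37
right sensor world pos = (-4, -9); dR² = 61
sL = 200/37 = 200/37
sR = 200/61 = 200/61
mL = 0·sL + -1/2·sR = -100/61
mR = -1·sL + 1/2·sR = -8500/2257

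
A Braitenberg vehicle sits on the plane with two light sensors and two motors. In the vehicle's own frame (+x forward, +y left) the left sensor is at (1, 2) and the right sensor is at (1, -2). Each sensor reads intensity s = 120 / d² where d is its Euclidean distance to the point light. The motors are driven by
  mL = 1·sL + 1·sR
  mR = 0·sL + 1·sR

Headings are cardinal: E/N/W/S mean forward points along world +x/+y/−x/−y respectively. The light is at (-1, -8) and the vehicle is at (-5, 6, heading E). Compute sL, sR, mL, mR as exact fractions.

left sensor world pos  = (-4, 8); dL² = 265
right sensor world pos = (-4, 4); dR² = 153
sL = 120/265 = 24/53
sR = 120/153 = 40/51
mL = 1·sL + 1·sR = 3344/2703
mR = 0·sL + 1·sR = 40/51

24/53 40/51 3344/2703 40/51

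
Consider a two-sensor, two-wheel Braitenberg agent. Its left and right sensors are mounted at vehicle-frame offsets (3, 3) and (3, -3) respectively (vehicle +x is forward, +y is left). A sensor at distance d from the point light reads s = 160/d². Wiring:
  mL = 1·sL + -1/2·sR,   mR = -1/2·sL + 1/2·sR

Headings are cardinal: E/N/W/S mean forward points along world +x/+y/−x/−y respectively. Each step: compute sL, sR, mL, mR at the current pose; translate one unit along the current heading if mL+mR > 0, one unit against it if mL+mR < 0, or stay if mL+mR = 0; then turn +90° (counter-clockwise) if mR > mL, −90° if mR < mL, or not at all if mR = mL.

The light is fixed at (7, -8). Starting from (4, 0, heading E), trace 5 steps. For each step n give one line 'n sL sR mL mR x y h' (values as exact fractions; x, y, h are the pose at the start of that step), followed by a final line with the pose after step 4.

0 160/121 32/5 -1136/605 1536/605 4 0 E
1 80/73 80/61 1960/4453 480/4453 5 0 N
2 32/29 160/37 -1136/1073 1728/1073 5 1 E
3 1 40/37 17/37 3/74 6 1 N
4 160/173 160/53 -5360/9169 9600/9169 6 2 E
final 7 2 N

n=0: pose=(4,0,E); sL=160/121, sR=32/5; mL=-1136/605, mR=1536/605; mL+mR=80/121 → advance +1; mR−mL=2672/605 → turn +1·90°
n=1: pose=(5,0,N); sL=80/73, sR=80/61; mL=1960/4453, mR=480/4453; mL+mR=40/73 → advance +1; mR−mL=-1480/4453 → turn -1·90°
n=2: pose=(5,1,E); sL=32/29, sR=160/37; mL=-1136/1073, mR=1728/1073; mL+mR=16/29 → advance +1; mR−mL=2864/1073 → turn +1·90°
n=3: pose=(6,1,N); sL=1, sR=40/37; mL=17/37, mR=3/74; mL+mR=1/2 → advance +1; mR−mL=-31/74 → turn -1·90°
n=4: pose=(6,2,E); sL=160/173, sR=160/53; mL=-5360/9169, mR=9600/9169; mL+mR=80/173 → advance +1; mR−mL=14960/9169 → turn +1·90°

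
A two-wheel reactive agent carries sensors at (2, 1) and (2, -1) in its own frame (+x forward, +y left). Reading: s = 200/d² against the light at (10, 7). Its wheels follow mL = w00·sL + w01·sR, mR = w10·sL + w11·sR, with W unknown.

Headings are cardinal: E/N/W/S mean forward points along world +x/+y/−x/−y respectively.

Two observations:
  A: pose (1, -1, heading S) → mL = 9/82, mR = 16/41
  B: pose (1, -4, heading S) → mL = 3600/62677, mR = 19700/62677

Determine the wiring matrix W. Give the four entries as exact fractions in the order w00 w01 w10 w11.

1/2 -1/2 -1/2 1

obs A: pose=(1,-1,S) → sL=50/41, sR=1, mL=9/82, mR=16/41
obs B: pose=(1,-4,S) → sL=200/233, sR=200/269, mL=3600/62677, mR=19700/62677
sensor matrix S = [[50/41, 1], [200/233, 200/269]]; det S = 124200/2569757
solve [mL_A; mL_B] = S·[w00; w01] and [mR_A; mR_B] = S·[w10; w11]:
  w00 = 1/2, w01 = -1/2, w10 = -1/2, w11 = 1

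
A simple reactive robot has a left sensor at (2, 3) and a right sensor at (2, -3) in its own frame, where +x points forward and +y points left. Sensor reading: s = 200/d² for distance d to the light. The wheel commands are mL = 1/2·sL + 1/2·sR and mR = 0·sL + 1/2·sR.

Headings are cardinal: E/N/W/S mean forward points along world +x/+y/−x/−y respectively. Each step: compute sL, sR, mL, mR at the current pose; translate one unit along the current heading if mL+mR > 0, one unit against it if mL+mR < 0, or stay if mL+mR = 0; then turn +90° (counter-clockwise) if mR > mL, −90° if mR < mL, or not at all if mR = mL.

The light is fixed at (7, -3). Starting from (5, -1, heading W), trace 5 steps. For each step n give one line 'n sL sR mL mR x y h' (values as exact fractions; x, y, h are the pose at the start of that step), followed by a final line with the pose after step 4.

0 200/17 200/41 5800/697 100/41 5 -1 W
1 50/13 25/2 425/52 25/4 4 -1 N
2 200/37 200 3800/37 100 4 0 E
3 100 100/13 700/13 50/13 5 0 S
4 200/17 200/41 5800/697 100/41 5 -1 W
final 4 -1 N

n=0: pose=(5,-1,W); sL=200/17, sR=200/41; mL=5800/697, mR=100/41; mL+mR=7500/697 → advance +1; mR−mL=-100/17 → turn -1·90°
n=1: pose=(4,-1,N); sL=50/13, sR=25/2; mL=425/52, mR=25/4; mL+mR=375/26 → advance +1; mR−mL=-25/13 → turn -1·90°
n=2: pose=(4,0,E); sL=200/37, sR=200; mL=3800/37, mR=100; mL+mR=7500/37 → advance +1; mR−mL=-100/37 → turn -1·90°
n=3: pose=(5,0,S); sL=100, sR=100/13; mL=700/13, mR=50/13; mL+mR=750/13 → advance +1; mR−mL=-50 → turn -1·90°
n=4: pose=(5,-1,W); sL=200/17, sR=200/41; mL=5800/697, mR=100/41; mL+mR=7500/697 → advance +1; mR−mL=-100/17 → turn -1·90°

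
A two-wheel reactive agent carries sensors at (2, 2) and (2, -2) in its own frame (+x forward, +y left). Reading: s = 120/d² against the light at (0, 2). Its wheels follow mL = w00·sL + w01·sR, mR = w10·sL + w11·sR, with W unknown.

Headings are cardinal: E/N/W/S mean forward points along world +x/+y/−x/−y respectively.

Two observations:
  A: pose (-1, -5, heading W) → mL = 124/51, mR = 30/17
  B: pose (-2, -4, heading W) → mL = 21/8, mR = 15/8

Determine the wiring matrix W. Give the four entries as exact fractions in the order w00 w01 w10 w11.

obs A: pose=(-1,-5,W) → sL=4/3, sR=60/17, mL=124/51, mR=30/17
obs B: pose=(-2,-4,W) → sL=3/2, sR=15/4, mL=21/8, mR=15/8
sensor matrix S = [[4/3, 60/17], [3/2, 15/4]]; det S = -5/17
solve [mL_A; mL_B] = S·[w00; w01] and [mR_A; mR_B] = S·[w10; w11]:
  w00 = 1/2, w01 = 1/2, w10 = 0, w11 = 1/2

1/2 1/2 0 1/2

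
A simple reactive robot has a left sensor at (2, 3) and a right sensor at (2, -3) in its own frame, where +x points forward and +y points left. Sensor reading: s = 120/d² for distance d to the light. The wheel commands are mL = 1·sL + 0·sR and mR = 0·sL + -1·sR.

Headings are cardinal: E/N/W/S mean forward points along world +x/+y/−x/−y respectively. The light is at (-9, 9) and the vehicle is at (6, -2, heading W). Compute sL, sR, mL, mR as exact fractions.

left sensor world pos  = (4, -5); dL² = 365
right sensor world pos = (4, 1); dR² = 233
sL = 120/365 = 24/73
sR = 120/233 = 120/233
mL = 1·sL + 0·sR = 24/73
mR = 0·sL + -1·sR = -120/233

24/73 120/233 24/73 -120/233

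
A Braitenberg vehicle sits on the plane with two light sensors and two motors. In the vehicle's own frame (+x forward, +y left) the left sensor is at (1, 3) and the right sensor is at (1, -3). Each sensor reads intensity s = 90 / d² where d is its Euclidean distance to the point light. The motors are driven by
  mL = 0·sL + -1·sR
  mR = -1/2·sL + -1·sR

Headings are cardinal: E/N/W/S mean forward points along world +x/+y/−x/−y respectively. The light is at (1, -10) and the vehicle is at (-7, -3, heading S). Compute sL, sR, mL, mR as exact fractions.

left sensor world pos  = (-4, -4); dL² = 61
right sensor world pos = (-10, -4); dR² = 157
sL = 90/61 = 90/61
sR = 90/157 = 90/157
mL = 0·sL + -1·sR = -90/157
mR = -1/2·sL + -1·sR = -12555/9577

90/61 90/157 -90/157 -12555/9577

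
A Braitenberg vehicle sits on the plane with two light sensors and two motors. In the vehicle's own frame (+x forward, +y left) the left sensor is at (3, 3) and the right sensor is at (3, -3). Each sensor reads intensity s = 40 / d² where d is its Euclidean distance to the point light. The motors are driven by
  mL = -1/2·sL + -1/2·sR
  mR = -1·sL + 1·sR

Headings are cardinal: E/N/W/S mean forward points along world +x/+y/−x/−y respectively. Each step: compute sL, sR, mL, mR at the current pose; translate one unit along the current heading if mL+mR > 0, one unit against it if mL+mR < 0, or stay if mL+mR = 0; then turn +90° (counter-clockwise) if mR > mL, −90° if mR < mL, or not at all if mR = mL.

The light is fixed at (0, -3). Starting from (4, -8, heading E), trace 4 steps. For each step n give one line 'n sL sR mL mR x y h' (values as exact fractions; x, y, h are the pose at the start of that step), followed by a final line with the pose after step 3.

n=0: pose=(4,-8,E); sL=40/53, sR=40/113; mL=-3320/5989, mR=-2400/5989; mL+mR=-5720/5989 → advance -1; mR−mL=920/5989 → turn +1·90°
n=1: pose=(3,-8,N); sL=10, sR=1; mL=-11/2, mR=-9; mL+mR=-29/2 → advance -1; mR−mL=-7/2 → turn -1·90°
n=2: pose=(3,-9,E); sL=8/9, sR=40/117; mL=-8/13, mR=-64/117; mL+mR=-136/117 → advance -1; mR−mL=8/117 → turn +1·90°
n=3: pose=(2,-9,N); sL=4, sR=20/17; mL=-44/17, mR=-48/17; mL+mR=-92/17 → advance -1; mR−mL=-4/17 → turn -1·90°

0 40/53 40/113 -3320/5989 -2400/5989 4 -8 E
1 10 1 -11/2 -9 3 -8 N
2 8/9 40/117 -8/13 -64/117 3 -9 E
3 4 20/17 -44/17 -48/17 2 -9 N
final 2 -10 E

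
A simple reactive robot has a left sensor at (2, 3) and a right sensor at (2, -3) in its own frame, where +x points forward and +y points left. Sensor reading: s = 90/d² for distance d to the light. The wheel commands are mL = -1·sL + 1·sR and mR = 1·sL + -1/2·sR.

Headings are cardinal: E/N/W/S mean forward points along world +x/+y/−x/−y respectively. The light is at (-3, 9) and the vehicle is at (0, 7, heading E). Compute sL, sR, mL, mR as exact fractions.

left sensor world pos  = (2, 10); dL² = 26
right sensor world pos = (2, 4); dR² = 50
sL = 90/26 = 45/13
sR = 90/50 = 9/5
mL = -1·sL + 1·sR = -108/65
mR = 1·sL + -1/2·sR = 333/130

45/13 9/5 -108/65 333/130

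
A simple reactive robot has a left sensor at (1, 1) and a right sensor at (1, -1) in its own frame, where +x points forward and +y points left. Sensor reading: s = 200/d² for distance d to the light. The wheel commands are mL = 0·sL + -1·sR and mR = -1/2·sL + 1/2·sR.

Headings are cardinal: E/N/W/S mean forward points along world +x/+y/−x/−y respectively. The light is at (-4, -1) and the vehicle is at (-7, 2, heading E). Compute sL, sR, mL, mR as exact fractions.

10 25 -25 15/2

left sensor world pos  = (-6, 3); dL² = 20
right sensor world pos = (-6, 1); dR² = 8
sL = 200/20 = 10
sR = 200/8 = 25
mL = 0·sL + -1·sR = -25
mR = -1/2·sL + 1/2·sR = 15/2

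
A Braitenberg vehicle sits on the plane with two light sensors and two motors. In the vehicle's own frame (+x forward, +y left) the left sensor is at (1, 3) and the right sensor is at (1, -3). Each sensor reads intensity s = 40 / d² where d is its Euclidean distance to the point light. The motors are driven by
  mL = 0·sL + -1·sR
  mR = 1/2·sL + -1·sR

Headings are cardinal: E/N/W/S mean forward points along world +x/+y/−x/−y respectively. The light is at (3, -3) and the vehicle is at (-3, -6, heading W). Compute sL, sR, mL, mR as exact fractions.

left sensor world pos  = (-4, -9); dL² = 85
right sensor world pos = (-4, -3); dR² = 49
sL = 40/85 = 8/17
sR = 40/49 = 40/49
mL = 0·sL + -1·sR = -40/49
mR = 1/2·sL + -1·sR = -484/833

8/17 40/49 -40/49 -484/833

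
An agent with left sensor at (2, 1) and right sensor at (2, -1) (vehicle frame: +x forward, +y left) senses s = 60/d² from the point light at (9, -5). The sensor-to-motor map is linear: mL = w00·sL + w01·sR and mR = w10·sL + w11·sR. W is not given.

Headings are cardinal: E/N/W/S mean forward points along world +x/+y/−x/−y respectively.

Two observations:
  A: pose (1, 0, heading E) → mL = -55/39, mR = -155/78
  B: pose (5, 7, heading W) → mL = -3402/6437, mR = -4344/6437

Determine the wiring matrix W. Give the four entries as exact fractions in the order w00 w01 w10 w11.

-1 -1/2 -1 -1

obs A: pose=(1,0,E) → sL=5/6, sR=15/13, mL=-55/39, mR=-155/78
obs B: pose=(5,7,W) → sL=60/157, sR=12/41, mL=-3402/6437, mR=-4344/6437
sensor matrix S = [[5/6, 15/13], [60/157, 12/41]]; det S = -16490/83681
solve [mL_A; mL_B] = S·[w00; w01] and [mR_A; mR_B] = S·[w10; w11]:
  w00 = -1, w01 = -1/2, w10 = -1, w11 = -1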